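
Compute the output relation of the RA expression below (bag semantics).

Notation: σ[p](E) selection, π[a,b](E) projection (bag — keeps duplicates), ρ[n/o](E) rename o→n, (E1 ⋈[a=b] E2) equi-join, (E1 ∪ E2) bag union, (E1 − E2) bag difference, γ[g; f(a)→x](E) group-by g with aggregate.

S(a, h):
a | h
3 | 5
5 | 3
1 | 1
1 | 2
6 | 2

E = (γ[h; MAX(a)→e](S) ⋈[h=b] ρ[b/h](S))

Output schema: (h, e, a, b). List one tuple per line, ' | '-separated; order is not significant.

Row counts bottom-up:
  S → 5
  γ[h; MAX(a)→e](S) → 4
  S → 5
  ρ[b/h](S) → 5
  (γ[h; MAX(a)→e](S) ⋈[h=b] ρ[b/h](S)) → 5

== RESULT ==
h | e | a | b
1 | 1 | 1 | 1
2 | 6 | 1 | 2
2 | 6 | 6 | 2
3 | 5 | 5 | 3
5 | 3 | 3 | 5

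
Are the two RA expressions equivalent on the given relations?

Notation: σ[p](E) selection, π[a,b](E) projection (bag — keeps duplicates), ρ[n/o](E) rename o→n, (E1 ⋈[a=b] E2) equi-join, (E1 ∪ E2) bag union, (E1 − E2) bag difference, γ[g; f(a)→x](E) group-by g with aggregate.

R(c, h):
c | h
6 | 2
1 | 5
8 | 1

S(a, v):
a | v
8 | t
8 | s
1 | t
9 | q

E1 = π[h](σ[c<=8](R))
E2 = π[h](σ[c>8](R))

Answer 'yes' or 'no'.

E1 row counts bottom-up:
  R → 3
  σ[c<=8](R) → 3
  π[h](σ[c<=8](R)) → 3
E2 row counts bottom-up:
  R → 3
  σ[c>8](R) → 0
  π[h](σ[c>8](R)) → 0

E1 result:
h
1
2
5
E2 result:
h
(0 rows)
Witness: (1,) appears 1× in E1 but 0× in E2.

no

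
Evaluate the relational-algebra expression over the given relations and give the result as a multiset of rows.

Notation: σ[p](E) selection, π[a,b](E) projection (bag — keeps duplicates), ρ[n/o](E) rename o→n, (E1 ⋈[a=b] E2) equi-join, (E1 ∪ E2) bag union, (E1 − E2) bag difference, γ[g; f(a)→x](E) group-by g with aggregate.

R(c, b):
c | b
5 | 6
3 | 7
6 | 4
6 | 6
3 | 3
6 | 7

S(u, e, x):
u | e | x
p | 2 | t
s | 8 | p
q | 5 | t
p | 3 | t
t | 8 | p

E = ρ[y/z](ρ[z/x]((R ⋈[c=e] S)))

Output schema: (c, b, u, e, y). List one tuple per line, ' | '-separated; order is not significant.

Row counts bottom-up:
  R → 6
  S → 5
  (R ⋈[c=e] S) → 3
  ρ[z/x]((R ⋈[c=e] S)) → 3
  ρ[y/z](ρ[z/x]((R ⋈[c=e] S))) → 3

== RESULT ==
c | b | u | e | y
3 | 3 | p | 3 | t
3 | 7 | p | 3 | t
5 | 6 | q | 5 | t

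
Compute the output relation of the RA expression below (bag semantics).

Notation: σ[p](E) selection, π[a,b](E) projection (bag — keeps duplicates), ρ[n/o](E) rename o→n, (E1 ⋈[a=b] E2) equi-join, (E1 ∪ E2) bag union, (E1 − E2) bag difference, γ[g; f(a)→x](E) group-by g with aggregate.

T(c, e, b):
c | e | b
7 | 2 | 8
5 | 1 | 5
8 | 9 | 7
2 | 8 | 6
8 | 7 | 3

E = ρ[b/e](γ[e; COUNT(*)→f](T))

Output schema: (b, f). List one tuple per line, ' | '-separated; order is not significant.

Subexpression sizes:
  T → 5
  γ[e; COUNT(*)→f](T) → 5
  ρ[b/e](γ[e; COUNT(*)→f](T)) → 5

== RESULT ==
b | f
1 | 1
2 | 1
7 | 1
8 | 1
9 | 1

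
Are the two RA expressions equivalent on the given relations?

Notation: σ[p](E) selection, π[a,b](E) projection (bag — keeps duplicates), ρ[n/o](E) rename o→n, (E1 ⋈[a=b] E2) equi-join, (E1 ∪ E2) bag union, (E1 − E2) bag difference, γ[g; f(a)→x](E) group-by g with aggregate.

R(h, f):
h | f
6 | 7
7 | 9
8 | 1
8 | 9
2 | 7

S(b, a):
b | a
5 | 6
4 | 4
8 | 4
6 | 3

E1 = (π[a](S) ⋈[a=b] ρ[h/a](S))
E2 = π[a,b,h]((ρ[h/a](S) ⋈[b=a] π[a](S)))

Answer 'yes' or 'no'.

E1 row counts bottom-up:
  S → 4
  π[a](S) → 4
  S → 4
  ρ[h/a](S) → 4
  (π[a](S) ⋈[a=b] ρ[h/a](S)) → 3
E2 row counts bottom-up:
  S → 4
  ρ[h/a](S) → 4
  S → 4
  π[a](S) → 4
  (ρ[h/a](S) ⋈[b=a] π[a](S)) → 3
  π[a,b,h]((ρ[h/a](S) ⋈[b=a] π[a](S))) → 3

E1 and E2 produce the same multiset:
a | b | h
4 | 4 | 4
4 | 4 | 4
6 | 6 | 3

yes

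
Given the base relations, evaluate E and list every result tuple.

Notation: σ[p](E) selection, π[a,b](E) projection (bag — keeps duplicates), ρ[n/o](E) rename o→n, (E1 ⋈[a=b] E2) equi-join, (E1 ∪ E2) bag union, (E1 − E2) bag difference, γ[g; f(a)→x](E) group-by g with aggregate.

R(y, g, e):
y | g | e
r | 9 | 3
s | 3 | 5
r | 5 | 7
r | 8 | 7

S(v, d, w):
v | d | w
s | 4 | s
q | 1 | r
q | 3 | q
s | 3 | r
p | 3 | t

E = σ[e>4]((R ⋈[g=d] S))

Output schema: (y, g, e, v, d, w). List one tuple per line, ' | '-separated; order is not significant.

Per-node cardinality:
  R → 4
  S → 5
  (R ⋈[g=d] S) → 3
  σ[e>4]((R ⋈[g=d] S)) → 3

== RESULT ==
y | g | e | v | d | w
s | 3 | 5 | p | 3 | t
s | 3 | 5 | q | 3 | q
s | 3 | 5 | s | 3 | r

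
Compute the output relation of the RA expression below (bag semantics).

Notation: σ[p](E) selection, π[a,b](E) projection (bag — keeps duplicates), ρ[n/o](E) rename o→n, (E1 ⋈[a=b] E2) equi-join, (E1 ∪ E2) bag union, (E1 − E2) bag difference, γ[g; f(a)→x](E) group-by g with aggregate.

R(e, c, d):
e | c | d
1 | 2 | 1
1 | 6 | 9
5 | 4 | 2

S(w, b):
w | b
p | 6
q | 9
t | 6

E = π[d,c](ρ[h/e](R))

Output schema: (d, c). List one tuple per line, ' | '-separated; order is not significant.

Row counts bottom-up:
  R → 3
  ρ[h/e](R) → 3
  π[d,c](ρ[h/e](R)) → 3

== RESULT ==
d | c
1 | 2
2 | 4
9 | 6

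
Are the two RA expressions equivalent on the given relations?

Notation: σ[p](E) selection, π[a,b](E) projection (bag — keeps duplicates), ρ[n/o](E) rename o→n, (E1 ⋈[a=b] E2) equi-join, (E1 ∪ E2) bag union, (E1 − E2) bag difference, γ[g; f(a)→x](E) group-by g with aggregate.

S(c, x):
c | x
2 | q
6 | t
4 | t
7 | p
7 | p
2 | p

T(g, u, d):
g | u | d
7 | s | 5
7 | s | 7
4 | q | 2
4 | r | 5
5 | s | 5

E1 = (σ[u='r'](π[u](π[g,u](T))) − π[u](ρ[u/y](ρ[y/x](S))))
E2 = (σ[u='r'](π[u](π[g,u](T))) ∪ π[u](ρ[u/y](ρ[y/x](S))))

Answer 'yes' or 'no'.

E1 per-node cardinality:
  T → 5
  π[g,u](T) → 5
  π[u](π[g,u](T)) → 5
  σ[u='r'](π[u](π[g,u](T))) → 1
  S → 6
  ρ[y/x](S) → 6
  ρ[u/y](ρ[y/x](S)) → 6
  π[u](ρ[u/y](ρ[y/x](S))) → 6
  (σ[u='r'](π[u](π[g,u](T))) − π[u](ρ[u/y](ρ[y/x](S)))) → 1
E2 per-node cardinality:
  T → 5
  π[g,u](T) → 5
  π[u](π[g,u](T)) → 5
  σ[u='r'](π[u](π[g,u](T))) → 1
  S → 6
  ρ[y/x](S) → 6
  ρ[u/y](ρ[y/x](S)) → 6
  π[u](ρ[u/y](ρ[y/x](S))) → 6
  (σ[u='r'](π[u](π[g,u](T))) ∪ π[u](ρ[u/y](ρ[y/x](S)))) → 7

E1 result:
u
r
E2 result:
u
p
p
p
q
r
t
t
Witness: ('q',) appears 0× in E1 but 1× in E2.

no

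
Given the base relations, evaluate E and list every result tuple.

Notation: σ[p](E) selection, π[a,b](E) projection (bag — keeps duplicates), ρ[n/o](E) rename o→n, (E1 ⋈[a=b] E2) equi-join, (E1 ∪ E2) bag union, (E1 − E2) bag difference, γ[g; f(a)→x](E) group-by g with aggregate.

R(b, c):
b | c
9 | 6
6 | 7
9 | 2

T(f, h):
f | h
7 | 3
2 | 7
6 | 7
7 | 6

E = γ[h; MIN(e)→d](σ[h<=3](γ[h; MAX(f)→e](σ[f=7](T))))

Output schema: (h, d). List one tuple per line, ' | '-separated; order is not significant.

Subexpression sizes:
  T → 4
  σ[f=7](T) → 2
  γ[h; MAX(f)→e](σ[f=7](T)) → 2
  σ[h<=3](γ[h; MAX(f)→e](σ[f=7](T))) → 1
  γ[h; MIN(e)→d](σ[h<=3](γ[h; MAX(f)→e](σ[f=7](T)))) → 1

== RESULT ==
h | d
3 | 7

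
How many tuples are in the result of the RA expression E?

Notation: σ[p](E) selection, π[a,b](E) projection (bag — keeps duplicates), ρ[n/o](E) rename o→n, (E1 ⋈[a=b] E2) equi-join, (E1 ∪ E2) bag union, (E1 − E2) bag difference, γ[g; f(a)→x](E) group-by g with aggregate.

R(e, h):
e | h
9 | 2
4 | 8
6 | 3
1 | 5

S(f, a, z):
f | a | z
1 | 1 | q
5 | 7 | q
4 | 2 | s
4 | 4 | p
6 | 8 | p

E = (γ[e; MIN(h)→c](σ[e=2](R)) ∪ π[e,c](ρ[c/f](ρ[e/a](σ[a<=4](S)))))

Row counts bottom-up:
  R → 4
  σ[e=2](R) → 0
  γ[e; MIN(h)→c](σ[e=2](R)) → 0
  S → 5
  σ[a<=4](S) → 3
  ρ[e/a](σ[a<=4](S)) → 3
  ρ[c/f](ρ[e/a](σ[a<=4](S))) → 3
  π[e,c](ρ[c/f](ρ[e/a](σ[a<=4](S)))) → 3
  (γ[e; MIN(h)→c](σ[e=2](R)) ∪ π[e,c](ρ[c/f](ρ[e/a](σ[a<=4](S))))) → 3

|E| = 3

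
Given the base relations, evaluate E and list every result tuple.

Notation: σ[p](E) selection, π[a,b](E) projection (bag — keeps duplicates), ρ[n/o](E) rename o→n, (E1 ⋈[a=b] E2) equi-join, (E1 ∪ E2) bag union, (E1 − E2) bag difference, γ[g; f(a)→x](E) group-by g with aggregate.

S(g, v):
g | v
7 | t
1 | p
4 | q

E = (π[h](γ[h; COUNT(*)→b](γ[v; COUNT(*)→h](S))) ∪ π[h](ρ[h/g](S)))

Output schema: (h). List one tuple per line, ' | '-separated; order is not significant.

Stepwise |·|:
  S → 3
  γ[v; COUNT(*)→h](S) → 3
  γ[h; COUNT(*)→b](γ[v; COUNT(*)→h](S)) → 1
  π[h](γ[h; COUNT(*)→b](γ[v; COUNT(*)→h](S))) → 1
  S → 3
  ρ[h/g](S) → 3
  π[h](ρ[h/g](S)) → 3
  (π[h](γ[h; COUNT(*)→b](γ[v; COUNT(*)→h](S))) ∪ π[h](ρ[h/g](S))) → 4

== RESULT ==
h
1
1
4
7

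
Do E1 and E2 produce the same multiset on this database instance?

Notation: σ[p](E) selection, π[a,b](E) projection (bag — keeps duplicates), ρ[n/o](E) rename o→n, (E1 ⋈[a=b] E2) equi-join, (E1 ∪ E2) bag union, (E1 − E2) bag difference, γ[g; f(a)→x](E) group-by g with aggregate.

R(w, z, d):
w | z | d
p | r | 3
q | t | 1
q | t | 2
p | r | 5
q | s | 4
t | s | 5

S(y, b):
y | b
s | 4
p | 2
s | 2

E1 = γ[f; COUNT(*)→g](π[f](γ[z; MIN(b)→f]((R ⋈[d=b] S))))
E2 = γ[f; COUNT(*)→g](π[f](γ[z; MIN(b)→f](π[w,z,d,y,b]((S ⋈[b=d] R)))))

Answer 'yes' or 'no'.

E1 per-node cardinality:
  R → 6
  S → 3
  (R ⋈[d=b] S) → 3
  γ[z; MIN(b)→f]((R ⋈[d=b] S)) → 2
  π[f](γ[z; MIN(b)→f]((R ⋈[d=b] S))) → 2
  γ[f; COUNT(*)→g](π[f](γ[z; MIN(b)→f]((R ⋈[d=b] S)))) → 2
E2 per-node cardinality:
  S → 3
  R → 6
  (S ⋈[b=d] R) → 3
  π[w,z,d,y,b]((S ⋈[b=d] R)) → 3
  γ[z; MIN(b)→f](π[w,z,d,y,b]((S ⋈[b=d] R))) → 2
  π[f](γ[z; MIN(b)→f](π[w,z,d,y,b]((S ⋈[b=d] R)))) → 2
  γ[f; COUNT(*)→g](π[f](γ[z; MIN(b)→f](π[w,z,d,y,b]((S ⋈[b=d] R))))) → 2

E1 and E2 produce the same multiset:
f | g
2 | 1
4 | 1

yes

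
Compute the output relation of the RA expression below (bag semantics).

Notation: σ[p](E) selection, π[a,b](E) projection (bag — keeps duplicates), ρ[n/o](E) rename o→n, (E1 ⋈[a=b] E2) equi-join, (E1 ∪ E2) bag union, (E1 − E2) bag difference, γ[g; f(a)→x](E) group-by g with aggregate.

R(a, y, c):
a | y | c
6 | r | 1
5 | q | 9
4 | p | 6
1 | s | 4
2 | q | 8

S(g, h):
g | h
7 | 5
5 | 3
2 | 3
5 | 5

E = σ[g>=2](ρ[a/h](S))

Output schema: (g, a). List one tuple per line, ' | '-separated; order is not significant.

Row counts bottom-up:
  S → 4
  ρ[a/h](S) → 4
  σ[g>=2](ρ[a/h](S)) → 4

== RESULT ==
g | a
2 | 3
5 | 3
5 | 5
7 | 5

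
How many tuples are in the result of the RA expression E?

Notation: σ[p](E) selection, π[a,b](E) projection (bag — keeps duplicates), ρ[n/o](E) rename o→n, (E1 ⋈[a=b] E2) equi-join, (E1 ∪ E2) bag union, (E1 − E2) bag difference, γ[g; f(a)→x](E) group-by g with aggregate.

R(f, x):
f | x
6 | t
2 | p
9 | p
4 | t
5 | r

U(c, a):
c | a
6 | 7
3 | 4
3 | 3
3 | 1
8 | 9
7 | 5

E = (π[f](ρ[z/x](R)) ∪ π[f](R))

Subexpression sizes:
  R → 5
  ρ[z/x](R) → 5
  π[f](ρ[z/x](R)) → 5
  R → 5
  π[f](R) → 5
  (π[f](ρ[z/x](R)) ∪ π[f](R)) → 10

|E| = 10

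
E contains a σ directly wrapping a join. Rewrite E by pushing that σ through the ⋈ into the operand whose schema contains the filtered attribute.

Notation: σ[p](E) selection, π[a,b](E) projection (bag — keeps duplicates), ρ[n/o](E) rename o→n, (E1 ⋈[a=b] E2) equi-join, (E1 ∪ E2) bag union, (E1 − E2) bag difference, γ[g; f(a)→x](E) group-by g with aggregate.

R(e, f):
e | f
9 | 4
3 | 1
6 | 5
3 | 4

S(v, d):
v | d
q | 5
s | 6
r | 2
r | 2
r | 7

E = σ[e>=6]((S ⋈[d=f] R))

σ filters on e, owned by the right side.
E' = (S ⋈[d=f] σ[e>=6](R))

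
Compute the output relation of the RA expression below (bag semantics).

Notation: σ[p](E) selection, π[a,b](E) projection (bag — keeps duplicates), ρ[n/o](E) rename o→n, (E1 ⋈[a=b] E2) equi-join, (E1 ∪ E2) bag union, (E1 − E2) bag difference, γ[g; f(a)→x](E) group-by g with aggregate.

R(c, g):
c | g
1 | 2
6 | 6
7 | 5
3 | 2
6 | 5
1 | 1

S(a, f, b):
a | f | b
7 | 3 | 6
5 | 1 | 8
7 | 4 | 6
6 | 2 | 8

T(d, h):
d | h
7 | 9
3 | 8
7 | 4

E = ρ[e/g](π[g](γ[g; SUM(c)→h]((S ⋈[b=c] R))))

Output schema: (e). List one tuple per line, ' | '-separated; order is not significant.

Subexpression sizes:
  S → 4
  R → 6
  (S ⋈[b=c] R) → 4
  γ[g; SUM(c)→h]((S ⋈[b=c] R)) → 2
  π[g](γ[g; SUM(c)→h]((S ⋈[b=c] R))) → 2
  ρ[e/g](π[g](γ[g; SUM(c)→h]((S ⋈[b=c] R)))) → 2

== RESULT ==
e
5
6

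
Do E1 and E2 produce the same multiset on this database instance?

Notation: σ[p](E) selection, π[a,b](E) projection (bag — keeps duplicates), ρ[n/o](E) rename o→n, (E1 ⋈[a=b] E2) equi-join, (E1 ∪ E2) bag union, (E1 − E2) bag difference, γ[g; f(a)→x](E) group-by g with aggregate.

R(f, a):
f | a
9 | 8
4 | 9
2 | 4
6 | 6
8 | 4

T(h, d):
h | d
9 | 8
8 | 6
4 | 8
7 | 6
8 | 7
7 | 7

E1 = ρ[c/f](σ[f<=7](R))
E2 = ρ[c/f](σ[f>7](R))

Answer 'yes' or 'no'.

E1 per-node cardinality:
  R → 5
  σ[f<=7](R) → 3
  ρ[c/f](σ[f<=7](R)) → 3
E2 per-node cardinality:
  R → 5
  σ[f>7](R) → 2
  ρ[c/f](σ[f>7](R)) → 2

E1 result:
c | a
2 | 4
4 | 9
6 | 6
E2 result:
c | a
8 | 4
9 | 8
Witness: (2, 4) appears 1× in E1 but 0× in E2.

no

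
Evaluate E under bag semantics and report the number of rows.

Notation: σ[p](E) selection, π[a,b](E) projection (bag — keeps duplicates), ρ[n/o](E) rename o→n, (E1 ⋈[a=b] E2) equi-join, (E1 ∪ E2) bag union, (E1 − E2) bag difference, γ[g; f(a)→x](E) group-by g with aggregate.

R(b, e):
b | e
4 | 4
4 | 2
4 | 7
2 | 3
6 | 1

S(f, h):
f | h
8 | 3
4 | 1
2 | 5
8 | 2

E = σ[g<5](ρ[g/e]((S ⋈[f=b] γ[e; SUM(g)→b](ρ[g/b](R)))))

Row counts bottom-up:
  S → 4
  R → 5
  ρ[g/b](R) → 5
  γ[e; SUM(g)→b](ρ[g/b](R)) → 5
  (S ⋈[f=b] γ[e; SUM(g)→b](ρ[g/b](R))) → 4
  ρ[g/e]((S ⋈[f=b] γ[e; SUM(g)→b](ρ[g/b](R)))) → 4
  σ[g<5](ρ[g/e]((S ⋈[f=b] γ[e; SUM(g)→b](ρ[g/b](R))))) → 3

|E| = 3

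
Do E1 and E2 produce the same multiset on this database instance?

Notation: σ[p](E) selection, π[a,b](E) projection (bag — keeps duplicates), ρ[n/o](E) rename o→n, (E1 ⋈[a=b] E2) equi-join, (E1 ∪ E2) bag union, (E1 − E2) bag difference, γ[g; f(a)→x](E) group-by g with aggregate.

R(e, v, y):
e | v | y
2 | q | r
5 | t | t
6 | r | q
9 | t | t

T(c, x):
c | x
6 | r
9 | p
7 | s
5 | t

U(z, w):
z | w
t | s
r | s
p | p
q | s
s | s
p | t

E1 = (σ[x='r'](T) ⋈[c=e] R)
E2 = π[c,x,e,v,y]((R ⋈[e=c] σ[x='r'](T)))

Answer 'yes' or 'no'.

E1 subexpression sizes:
  T → 4
  σ[x='r'](T) → 1
  R → 4
  (σ[x='r'](T) ⋈[c=e] R) → 1
E2 subexpression sizes:
  R → 4
  T → 4
  σ[x='r'](T) → 1
  (R ⋈[e=c] σ[x='r'](T)) → 1
  π[c,x,e,v,y]((R ⋈[e=c] σ[x='r'](T))) → 1

E1 and E2 produce the same multiset:
c | x | e | v | y
6 | r | 6 | r | q

yes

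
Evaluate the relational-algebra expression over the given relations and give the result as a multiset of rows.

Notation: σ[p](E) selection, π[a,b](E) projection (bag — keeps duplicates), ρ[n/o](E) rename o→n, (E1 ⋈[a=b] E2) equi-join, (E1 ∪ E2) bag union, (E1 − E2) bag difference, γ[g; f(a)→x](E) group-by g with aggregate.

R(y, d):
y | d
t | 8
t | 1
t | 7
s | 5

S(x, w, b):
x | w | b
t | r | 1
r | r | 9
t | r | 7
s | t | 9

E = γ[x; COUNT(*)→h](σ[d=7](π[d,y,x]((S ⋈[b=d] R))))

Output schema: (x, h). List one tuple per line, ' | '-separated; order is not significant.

Stepwise |·|:
  S → 4
  R → 4
  (S ⋈[b=d] R) → 2
  π[d,y,x]((S ⋈[b=d] R)) → 2
  σ[d=7](π[d,y,x]((S ⋈[b=d] R))) → 1
  γ[x; COUNT(*)→h](σ[d=7](π[d,y,x]((S ⋈[b=d] R)))) → 1

== RESULT ==
x | h
t | 1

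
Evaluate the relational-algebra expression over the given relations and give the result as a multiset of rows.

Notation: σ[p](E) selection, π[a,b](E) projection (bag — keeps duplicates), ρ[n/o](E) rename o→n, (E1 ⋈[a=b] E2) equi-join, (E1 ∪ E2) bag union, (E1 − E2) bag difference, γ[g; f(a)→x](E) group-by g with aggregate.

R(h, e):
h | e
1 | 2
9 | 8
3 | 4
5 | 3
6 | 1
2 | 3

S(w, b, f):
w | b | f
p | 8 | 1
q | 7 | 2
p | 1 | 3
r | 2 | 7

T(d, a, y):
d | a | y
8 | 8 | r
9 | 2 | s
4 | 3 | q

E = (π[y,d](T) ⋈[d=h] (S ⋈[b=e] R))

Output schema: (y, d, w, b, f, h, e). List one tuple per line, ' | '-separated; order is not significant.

Row counts bottom-up:
  T → 3
  π[y,d](T) → 3
  S → 4
  R → 6
  (S ⋈[b=e] R) → 3
  (π[y,d](T) ⋈[d=h] (S ⋈[b=e] R)) → 1

== RESULT ==
y | d | w | b | f | h | e
s | 9 | p | 8 | 1 | 9 | 8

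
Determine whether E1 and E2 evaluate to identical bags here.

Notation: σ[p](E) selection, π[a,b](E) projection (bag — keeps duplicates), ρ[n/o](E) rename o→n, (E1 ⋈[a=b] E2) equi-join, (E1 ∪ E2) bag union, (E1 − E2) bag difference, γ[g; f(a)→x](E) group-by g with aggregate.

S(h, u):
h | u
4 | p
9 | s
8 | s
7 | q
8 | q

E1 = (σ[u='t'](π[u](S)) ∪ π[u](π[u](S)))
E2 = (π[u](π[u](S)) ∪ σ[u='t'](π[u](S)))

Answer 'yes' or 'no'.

E1 subexpression sizes:
  S → 5
  π[u](S) → 5
  σ[u='t'](π[u](S)) → 0
  S → 5
  π[u](S) → 5
  π[u](π[u](S)) → 5
  (σ[u='t'](π[u](S)) ∪ π[u](π[u](S))) → 5
E2 subexpression sizes:
  S → 5
  π[u](S) → 5
  π[u](π[u](S)) → 5
  S → 5
  π[u](S) → 5
  σ[u='t'](π[u](S)) → 0
  (π[u](π[u](S)) ∪ σ[u='t'](π[u](S))) → 5

E1 and E2 produce the same multiset:
u
p
q
q
s
s

yes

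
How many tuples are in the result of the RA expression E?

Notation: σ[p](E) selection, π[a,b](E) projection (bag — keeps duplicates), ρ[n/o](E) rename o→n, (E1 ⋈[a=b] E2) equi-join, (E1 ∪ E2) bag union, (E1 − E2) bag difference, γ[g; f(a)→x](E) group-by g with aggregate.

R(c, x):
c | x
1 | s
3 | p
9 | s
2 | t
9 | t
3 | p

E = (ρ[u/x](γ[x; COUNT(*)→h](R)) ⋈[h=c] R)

Row counts bottom-up:
  R → 6
  γ[x; COUNT(*)→h](R) → 3
  ρ[u/x](γ[x; COUNT(*)→h](R)) → 3
  R → 6
  (ρ[u/x](γ[x; COUNT(*)→h](R)) ⋈[h=c] R) → 3

|E| = 3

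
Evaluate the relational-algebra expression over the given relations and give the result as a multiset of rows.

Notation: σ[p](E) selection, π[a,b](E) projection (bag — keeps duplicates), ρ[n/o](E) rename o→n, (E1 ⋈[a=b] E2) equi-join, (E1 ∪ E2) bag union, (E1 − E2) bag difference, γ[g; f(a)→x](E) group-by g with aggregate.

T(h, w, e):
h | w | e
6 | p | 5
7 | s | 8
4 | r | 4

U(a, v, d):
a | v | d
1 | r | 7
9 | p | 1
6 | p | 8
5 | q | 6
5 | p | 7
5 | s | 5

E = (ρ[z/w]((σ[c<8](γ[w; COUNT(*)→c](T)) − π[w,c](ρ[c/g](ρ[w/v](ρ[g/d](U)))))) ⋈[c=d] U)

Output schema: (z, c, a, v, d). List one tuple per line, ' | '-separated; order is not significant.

Row counts bottom-up:
  T → 3
  γ[w; COUNT(*)→c](T) → 3
  σ[c<8](γ[w; COUNT(*)→c](T)) → 3
  U → 6
  ρ[g/d](U) → 6
  ρ[w/v](ρ[g/d](U)) → 6
  ρ[c/g](ρ[w/v](ρ[g/d](U))) → 6
  π[w,c](ρ[c/g](ρ[w/v](ρ[g/d](U)))) → 6
  (σ[c<8](γ[w; COUNT(*)→c](T)) − π[w,c](ρ[c/g](ρ[w/v](ρ[g/d](U))))) → 2
  ρ[z/w]((σ[c<8](γ[w; COUNT(*)→c](T)) − π[w,c](ρ[c/g](ρ[w/v](ρ[g/d](U)))))) → 2
  U → 6
  (ρ[z/w]((σ[c<8](γ[w; COUNT(*)→c](T)) − π[w,c](ρ[c/g](ρ[w/v](ρ[g/d](U)))))) ⋈[c=d] U) → 2

== RESULT ==
z | c | a | v | d
r | 1 | 9 | p | 1
s | 1 | 9 | p | 1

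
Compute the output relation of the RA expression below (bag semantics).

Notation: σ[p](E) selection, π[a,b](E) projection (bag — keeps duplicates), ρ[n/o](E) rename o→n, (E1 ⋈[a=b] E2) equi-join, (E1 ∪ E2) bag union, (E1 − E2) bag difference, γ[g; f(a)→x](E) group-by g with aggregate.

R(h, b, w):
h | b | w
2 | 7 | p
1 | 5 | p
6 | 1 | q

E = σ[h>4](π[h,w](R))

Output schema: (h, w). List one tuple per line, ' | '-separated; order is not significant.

Per-node cardinality:
  R → 3
  π[h,w](R) → 3
  σ[h>4](π[h,w](R)) → 1

== RESULT ==
h | w
6 | q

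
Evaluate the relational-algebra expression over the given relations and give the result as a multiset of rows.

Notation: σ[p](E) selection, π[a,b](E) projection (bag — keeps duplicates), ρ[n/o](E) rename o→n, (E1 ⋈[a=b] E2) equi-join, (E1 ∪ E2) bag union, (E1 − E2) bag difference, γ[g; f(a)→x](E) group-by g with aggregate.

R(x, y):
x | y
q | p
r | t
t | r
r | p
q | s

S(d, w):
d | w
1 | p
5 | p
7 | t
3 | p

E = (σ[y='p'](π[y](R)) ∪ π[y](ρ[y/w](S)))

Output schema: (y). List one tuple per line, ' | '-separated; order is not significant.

Subexpression sizes:
  R → 5
  π[y](R) → 5
  σ[y='p'](π[y](R)) → 2
  S → 4
  ρ[y/w](S) → 4
  π[y](ρ[y/w](S)) → 4
  (σ[y='p'](π[y](R)) ∪ π[y](ρ[y/w](S))) → 6

== RESULT ==
y
p
p
p
p
p
t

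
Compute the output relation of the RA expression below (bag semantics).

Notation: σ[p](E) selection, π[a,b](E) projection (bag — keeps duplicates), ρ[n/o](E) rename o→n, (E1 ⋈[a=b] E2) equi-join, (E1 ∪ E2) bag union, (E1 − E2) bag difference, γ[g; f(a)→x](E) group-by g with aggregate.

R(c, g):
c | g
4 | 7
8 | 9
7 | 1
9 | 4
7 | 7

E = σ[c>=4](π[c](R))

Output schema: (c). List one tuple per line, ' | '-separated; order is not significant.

Stepwise |·|:
  R → 5
  π[c](R) → 5
  σ[c>=4](π[c](R)) → 5

== RESULT ==
c
4
7
7
8
9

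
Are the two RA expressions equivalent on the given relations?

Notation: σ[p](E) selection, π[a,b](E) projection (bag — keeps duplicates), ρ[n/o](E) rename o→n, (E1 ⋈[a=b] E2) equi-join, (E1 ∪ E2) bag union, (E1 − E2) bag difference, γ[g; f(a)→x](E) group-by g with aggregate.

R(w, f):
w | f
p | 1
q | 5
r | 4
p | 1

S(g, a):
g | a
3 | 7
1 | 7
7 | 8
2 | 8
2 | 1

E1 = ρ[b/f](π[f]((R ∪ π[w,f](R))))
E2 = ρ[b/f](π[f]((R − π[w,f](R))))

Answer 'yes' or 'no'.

E1 per-node cardinality:
  R → 4
  R → 4
  π[w,f](R) → 4
  (R ∪ π[w,f](R)) → 8
  π[f]((R ∪ π[w,f](R))) → 8
  ρ[b/f](π[f]((R ∪ π[w,f](R)))) → 8
E2 per-node cardinality:
  R → 4
  R → 4
  π[w,f](R) → 4
  (R − π[w,f](R)) → 0
  π[f]((R − π[w,f](R))) → 0
  ρ[b/f](π[f]((R − π[w,f](R)))) → 0

E1 result:
b
1
1
1
1
4
4
5
5
E2 result:
b
(0 rows)
Witness: (1,) appears 4× in E1 but 0× in E2.

no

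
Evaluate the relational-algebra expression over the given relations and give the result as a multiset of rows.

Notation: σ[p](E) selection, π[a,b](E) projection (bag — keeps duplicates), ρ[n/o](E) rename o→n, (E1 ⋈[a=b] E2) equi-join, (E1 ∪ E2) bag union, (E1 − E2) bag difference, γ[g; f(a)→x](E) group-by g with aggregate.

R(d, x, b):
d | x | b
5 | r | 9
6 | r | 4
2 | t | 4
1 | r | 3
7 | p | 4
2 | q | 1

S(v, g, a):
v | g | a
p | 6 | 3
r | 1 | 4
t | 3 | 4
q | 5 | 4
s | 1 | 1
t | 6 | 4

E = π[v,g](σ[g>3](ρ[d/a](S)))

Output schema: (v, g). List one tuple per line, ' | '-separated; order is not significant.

Row counts bottom-up:
  S → 6
  ρ[d/a](S) → 6
  σ[g>3](ρ[d/a](S)) → 3
  π[v,g](σ[g>3](ρ[d/a](S))) → 3

== RESULT ==
v | g
p | 6
q | 5
t | 6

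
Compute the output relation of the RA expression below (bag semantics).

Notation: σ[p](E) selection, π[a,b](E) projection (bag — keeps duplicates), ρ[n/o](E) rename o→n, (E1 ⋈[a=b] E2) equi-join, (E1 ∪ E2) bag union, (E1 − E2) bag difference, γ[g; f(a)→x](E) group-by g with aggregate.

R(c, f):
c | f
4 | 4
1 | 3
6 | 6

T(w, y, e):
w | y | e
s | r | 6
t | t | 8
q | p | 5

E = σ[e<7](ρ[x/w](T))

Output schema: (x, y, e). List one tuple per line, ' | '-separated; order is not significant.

Subexpression sizes:
  T → 3
  ρ[x/w](T) → 3
  σ[e<7](ρ[x/w](T)) → 2

== RESULT ==
x | y | e
q | p | 5
s | r | 6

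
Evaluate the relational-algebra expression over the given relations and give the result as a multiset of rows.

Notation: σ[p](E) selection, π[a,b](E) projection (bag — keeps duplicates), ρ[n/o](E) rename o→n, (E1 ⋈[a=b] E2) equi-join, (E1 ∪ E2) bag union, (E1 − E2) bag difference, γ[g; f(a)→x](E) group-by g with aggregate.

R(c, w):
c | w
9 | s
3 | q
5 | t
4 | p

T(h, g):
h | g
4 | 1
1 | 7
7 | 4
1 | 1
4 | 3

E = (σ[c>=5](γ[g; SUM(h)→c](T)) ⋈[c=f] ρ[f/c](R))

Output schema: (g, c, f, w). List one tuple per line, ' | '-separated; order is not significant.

Row counts bottom-up:
  T → 5
  γ[g; SUM(h)→c](T) → 4
  σ[c>=5](γ[g; SUM(h)→c](T)) → 2
  R → 4
  ρ[f/c](R) → 4
  (σ[c>=5](γ[g; SUM(h)→c](T)) ⋈[c=f] ρ[f/c](R)) → 1

== RESULT ==
g | c | f | w
1 | 5 | 5 | t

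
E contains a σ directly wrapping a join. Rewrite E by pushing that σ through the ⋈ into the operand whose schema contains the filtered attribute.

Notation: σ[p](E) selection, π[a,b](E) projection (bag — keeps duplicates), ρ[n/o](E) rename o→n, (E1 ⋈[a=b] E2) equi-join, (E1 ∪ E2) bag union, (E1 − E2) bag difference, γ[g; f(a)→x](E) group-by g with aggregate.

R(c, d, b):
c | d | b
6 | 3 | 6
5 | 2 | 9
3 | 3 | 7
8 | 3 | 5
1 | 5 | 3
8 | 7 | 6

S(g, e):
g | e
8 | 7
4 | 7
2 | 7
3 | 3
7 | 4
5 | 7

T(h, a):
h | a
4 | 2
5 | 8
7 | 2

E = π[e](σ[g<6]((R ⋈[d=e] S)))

σ filters on g, owned by the right side.
E' = π[e]((R ⋈[d=e] σ[g<6](S)))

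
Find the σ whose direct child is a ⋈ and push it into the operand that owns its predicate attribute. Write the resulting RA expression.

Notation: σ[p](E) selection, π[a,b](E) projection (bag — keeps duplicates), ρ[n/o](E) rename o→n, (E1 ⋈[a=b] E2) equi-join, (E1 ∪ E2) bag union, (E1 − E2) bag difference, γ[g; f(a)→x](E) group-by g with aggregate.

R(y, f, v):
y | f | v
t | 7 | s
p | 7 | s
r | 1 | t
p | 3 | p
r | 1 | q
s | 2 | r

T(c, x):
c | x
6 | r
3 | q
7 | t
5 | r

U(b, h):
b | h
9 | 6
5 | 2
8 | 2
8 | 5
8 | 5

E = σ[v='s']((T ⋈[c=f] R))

σ filters on v, owned by the right side.
E' = (T ⋈[c=f] σ[v='s'](R))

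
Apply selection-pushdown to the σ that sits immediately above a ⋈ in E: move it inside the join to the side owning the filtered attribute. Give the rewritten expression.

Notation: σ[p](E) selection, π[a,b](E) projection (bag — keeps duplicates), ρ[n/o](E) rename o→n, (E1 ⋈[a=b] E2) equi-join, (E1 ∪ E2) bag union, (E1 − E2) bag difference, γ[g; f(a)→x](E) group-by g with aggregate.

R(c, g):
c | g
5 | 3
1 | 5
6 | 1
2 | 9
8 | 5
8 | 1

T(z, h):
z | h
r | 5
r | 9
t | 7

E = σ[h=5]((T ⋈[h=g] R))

σ filters on h, owned by the left side.
E' = (σ[h=5](T) ⋈[h=g] R)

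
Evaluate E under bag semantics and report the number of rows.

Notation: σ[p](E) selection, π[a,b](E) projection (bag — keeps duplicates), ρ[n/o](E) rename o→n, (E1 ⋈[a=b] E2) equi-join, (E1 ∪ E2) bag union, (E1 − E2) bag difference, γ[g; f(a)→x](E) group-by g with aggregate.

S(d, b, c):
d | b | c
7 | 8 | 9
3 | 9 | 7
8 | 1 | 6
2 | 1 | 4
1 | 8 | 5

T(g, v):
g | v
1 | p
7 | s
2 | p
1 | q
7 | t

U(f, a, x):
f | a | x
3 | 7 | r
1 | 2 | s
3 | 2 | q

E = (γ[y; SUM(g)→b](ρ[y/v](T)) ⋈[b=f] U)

Subexpression sizes:
  T → 5
  ρ[y/v](T) → 5
  γ[y; SUM(g)→b](ρ[y/v](T)) → 4
  U → 3
  (γ[y; SUM(g)→b](ρ[y/v](T)) ⋈[b=f] U) → 3

|E| = 3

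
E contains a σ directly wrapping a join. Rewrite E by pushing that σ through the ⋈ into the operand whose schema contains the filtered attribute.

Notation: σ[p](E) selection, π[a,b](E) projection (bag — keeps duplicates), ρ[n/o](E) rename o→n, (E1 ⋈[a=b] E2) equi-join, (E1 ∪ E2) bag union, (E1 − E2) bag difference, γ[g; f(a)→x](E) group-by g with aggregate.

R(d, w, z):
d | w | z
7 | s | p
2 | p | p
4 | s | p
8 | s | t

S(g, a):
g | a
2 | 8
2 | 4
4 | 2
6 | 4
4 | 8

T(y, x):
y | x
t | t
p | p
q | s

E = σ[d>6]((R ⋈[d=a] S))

σ filters on d, owned by the left side.
E' = (σ[d>6](R) ⋈[d=a] S)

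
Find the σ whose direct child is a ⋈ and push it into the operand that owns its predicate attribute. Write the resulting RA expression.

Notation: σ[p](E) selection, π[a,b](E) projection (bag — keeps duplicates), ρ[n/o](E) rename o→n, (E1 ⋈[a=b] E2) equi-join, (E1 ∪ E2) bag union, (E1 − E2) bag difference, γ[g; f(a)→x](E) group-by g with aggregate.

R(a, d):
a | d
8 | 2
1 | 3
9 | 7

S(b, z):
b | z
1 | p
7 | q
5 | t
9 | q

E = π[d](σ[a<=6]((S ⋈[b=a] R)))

σ filters on a, owned by the right side.
E' = π[d]((S ⋈[b=a] σ[a<=6](R)))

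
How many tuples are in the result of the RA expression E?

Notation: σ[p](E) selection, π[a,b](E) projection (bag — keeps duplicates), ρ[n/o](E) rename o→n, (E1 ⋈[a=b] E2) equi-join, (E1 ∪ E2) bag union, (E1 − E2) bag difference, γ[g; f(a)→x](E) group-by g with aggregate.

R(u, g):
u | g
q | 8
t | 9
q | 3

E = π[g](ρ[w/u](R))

Row counts bottom-up:
  R → 3
  ρ[w/u](R) → 3
  π[g](ρ[w/u](R)) → 3

|E| = 3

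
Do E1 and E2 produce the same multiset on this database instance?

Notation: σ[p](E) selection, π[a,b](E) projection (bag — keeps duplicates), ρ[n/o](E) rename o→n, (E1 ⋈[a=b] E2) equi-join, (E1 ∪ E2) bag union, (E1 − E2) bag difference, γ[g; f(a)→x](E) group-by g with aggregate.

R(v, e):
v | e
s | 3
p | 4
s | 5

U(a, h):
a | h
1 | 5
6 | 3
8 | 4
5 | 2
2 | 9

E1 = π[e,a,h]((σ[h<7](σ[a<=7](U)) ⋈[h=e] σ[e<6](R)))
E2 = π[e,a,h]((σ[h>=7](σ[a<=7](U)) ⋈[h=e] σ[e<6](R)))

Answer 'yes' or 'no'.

E1 stepwise |·|:
  U → 5
  σ[a<=7](U) → 4
  σ[h<7](σ[a<=7](U)) → 3
  R → 3
  σ[e<6](R) → 3
  (σ[h<7](σ[a<=7](U)) ⋈[h=e] σ[e<6](R)) → 2
  π[e,a,h]((σ[h<7](σ[a<=7](U)) ⋈[h=e] σ[e<6](R))) → 2
E2 stepwise |·|:
  U → 5
  σ[a<=7](U) → 4
  σ[h>=7](σ[a<=7](U)) → 1
  R → 3
  σ[e<6](R) → 3
  (σ[h>=7](σ[a<=7](U)) ⋈[h=e] σ[e<6](R)) → 0
  π[e,a,h]((σ[h>=7](σ[a<=7](U)) ⋈[h=e] σ[e<6](R))) → 0

E1 result:
e | a | h
3 | 6 | 3
5 | 1 | 5
E2 result:
e | a | h
(0 rows)
Witness: (5, 1, 5) appears 1× in E1 but 0× in E2.

no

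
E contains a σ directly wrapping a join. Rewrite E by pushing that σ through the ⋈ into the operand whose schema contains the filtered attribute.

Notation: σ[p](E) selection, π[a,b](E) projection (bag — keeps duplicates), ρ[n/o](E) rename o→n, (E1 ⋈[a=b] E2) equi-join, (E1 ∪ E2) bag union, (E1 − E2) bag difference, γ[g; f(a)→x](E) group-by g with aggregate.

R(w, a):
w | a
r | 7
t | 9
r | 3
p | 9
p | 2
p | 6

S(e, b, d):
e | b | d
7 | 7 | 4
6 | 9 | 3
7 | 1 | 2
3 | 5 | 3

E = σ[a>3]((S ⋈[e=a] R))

σ filters on a, owned by the right side.
E' = (S ⋈[e=a] σ[a>3](R))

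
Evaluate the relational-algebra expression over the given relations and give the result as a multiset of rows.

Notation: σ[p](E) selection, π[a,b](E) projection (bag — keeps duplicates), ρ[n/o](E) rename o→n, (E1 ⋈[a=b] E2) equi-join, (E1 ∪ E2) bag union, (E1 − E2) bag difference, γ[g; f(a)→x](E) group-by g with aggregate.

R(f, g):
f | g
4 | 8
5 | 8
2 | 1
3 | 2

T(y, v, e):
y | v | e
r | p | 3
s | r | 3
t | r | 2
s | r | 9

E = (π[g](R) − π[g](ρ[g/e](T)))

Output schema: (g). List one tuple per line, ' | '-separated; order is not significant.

Row counts bottom-up:
  R → 4
  π[g](R) → 4
  T → 4
  ρ[g/e](T) → 4
  π[g](ρ[g/e](T)) → 4
  (π[g](R) − π[g](ρ[g/e](T))) → 3

== RESULT ==
g
1
8
8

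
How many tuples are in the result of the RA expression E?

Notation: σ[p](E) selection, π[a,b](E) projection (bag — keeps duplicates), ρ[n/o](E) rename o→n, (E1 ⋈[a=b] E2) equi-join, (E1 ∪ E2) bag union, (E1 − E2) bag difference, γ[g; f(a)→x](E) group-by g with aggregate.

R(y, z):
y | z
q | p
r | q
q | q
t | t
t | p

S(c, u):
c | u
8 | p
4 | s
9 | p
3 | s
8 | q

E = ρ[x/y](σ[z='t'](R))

Row counts bottom-up:
  R → 5
  σ[z='t'](R) → 1
  ρ[x/y](σ[z='t'](R)) → 1

|E| = 1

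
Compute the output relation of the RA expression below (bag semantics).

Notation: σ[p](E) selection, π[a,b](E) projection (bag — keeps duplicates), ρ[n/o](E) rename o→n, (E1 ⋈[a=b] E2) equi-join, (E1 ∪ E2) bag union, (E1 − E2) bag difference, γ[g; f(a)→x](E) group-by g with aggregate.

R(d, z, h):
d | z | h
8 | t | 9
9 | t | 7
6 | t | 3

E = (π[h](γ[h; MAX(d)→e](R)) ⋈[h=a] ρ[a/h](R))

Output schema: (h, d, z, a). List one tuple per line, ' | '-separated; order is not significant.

Row counts bottom-up:
  R → 3
  γ[h; MAX(d)→e](R) → 3
  π[h](γ[h; MAX(d)→e](R)) → 3
  R → 3
  ρ[a/h](R) → 3
  (π[h](γ[h; MAX(d)→e](R)) ⋈[h=a] ρ[a/h](R)) → 3

== RESULT ==
h | d | z | a
3 | 6 | t | 3
7 | 9 | t | 7
9 | 8 | t | 9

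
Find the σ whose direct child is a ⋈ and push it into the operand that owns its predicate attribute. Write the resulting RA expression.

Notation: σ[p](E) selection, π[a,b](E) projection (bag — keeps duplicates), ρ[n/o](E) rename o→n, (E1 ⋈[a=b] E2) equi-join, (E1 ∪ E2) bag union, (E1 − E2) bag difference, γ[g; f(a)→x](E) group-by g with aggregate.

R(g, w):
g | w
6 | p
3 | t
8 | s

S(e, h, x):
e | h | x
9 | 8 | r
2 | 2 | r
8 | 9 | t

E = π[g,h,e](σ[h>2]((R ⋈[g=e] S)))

σ filters on h, owned by the right side.
E' = π[g,h,e]((R ⋈[g=e] σ[h>2](S)))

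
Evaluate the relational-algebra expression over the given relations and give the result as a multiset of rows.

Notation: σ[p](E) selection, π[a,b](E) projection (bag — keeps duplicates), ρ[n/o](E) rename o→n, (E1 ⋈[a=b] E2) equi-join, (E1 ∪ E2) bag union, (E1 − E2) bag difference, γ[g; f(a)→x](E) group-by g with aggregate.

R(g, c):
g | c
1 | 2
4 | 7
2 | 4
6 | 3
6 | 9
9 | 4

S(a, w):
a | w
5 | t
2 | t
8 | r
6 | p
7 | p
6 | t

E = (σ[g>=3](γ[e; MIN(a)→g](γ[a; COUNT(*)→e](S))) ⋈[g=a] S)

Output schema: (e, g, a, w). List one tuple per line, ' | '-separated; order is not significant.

Per-node cardinality:
  S → 6
  γ[a; COUNT(*)→e](S) → 5
  γ[e; MIN(a)→g](γ[a; COUNT(*)→e](S)) → 2
  σ[g>=3](γ[e; MIN(a)→g](γ[a; COUNT(*)→e](S))) → 1
  S → 6
  (σ[g>=3](γ[e; MIN(a)→g](γ[a; COUNT(*)→e](S))) ⋈[g=a] S) → 2

== RESULT ==
e | g | a | w
2 | 6 | 6 | p
2 | 6 | 6 | t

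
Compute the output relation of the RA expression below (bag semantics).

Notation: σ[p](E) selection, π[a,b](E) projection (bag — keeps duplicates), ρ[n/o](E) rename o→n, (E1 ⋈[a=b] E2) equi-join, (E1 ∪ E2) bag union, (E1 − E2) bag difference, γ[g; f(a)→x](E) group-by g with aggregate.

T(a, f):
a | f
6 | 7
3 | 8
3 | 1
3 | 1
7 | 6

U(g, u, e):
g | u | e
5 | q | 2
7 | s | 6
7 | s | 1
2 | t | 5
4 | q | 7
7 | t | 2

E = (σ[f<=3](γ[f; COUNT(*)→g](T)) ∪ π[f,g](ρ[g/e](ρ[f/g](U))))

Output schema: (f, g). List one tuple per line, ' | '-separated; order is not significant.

Per-node cardinality:
  T → 5
  γ[f; COUNT(*)→g](T) → 4
  σ[f<=3](γ[f; COUNT(*)→g](T)) → 1
  U → 6
  ρ[f/g](U) → 6
  ρ[g/e](ρ[f/g](U)) → 6
  π[f,g](ρ[g/e](ρ[f/g](U))) → 6
  (σ[f<=3](γ[f; COUNT(*)→g](T)) ∪ π[f,g](ρ[g/e](ρ[f/g](U)))) → 7

== RESULT ==
f | g
1 | 2
2 | 5
4 | 7
5 | 2
7 | 1
7 | 2
7 | 6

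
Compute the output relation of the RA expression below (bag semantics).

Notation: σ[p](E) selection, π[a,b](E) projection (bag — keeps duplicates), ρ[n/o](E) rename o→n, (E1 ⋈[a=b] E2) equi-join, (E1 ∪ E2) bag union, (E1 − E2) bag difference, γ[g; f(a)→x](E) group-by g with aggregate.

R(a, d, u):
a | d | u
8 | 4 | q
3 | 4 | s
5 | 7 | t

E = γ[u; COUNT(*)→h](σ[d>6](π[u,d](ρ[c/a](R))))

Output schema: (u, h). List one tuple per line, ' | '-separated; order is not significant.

Subexpression sizes:
  R → 3
  ρ[c/a](R) → 3
  π[u,d](ρ[c/a](R)) → 3
  σ[d>6](π[u,d](ρ[c/a](R))) → 1
  γ[u; COUNT(*)→h](σ[d>6](π[u,d](ρ[c/a](R)))) → 1

== RESULT ==
u | h
t | 1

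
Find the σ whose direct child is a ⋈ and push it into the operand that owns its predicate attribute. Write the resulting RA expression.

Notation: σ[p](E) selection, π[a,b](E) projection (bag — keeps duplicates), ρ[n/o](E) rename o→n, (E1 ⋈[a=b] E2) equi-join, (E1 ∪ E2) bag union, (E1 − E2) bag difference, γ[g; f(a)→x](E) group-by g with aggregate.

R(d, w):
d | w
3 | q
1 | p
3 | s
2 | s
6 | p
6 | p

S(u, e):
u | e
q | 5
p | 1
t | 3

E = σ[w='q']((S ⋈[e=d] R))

σ filters on w, owned by the right side.
E' = (S ⋈[e=d] σ[w='q'](R))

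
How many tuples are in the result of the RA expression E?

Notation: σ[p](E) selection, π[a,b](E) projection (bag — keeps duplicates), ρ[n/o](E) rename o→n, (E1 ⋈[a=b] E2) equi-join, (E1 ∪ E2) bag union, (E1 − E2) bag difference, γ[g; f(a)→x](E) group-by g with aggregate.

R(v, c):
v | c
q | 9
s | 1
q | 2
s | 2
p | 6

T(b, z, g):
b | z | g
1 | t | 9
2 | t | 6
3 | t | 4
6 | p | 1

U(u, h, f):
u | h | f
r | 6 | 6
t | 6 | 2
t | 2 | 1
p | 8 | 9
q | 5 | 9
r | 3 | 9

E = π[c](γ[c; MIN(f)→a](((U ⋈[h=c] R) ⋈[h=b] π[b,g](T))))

Stepwise |·|:
  U → 6
  R → 5
  (U ⋈[h=c] R) → 4
  T → 4
  π[b,g](T) → 4
  ((U ⋈[h=c] R) ⋈[h=b] π[b,g](T)) → 4
  γ[c; MIN(f)→a](((U ⋈[h=c] R) ⋈[h=b] π[b,g](T))) → 2
  π[c](γ[c; MIN(f)→a](((U ⋈[h=c] R) ⋈[h=b] π[b,g](T)))) → 2

|E| = 2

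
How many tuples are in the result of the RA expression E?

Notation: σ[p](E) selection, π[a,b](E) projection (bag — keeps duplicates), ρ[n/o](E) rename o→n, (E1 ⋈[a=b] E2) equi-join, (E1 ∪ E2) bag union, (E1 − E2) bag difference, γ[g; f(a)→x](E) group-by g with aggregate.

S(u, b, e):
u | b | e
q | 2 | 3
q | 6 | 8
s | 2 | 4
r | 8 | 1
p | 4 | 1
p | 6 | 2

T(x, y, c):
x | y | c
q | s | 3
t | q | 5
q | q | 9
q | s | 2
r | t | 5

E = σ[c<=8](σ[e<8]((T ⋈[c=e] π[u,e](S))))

Row counts bottom-up:
  T → 5
  S → 6
  π[u,e](S) → 6
  (T ⋈[c=e] π[u,e](S)) → 2
  σ[e<8]((T ⋈[c=e] π[u,e](S))) → 2
  σ[c<=8](σ[e<8]((T ⋈[c=e] π[u,e](S)))) → 2

|E| = 2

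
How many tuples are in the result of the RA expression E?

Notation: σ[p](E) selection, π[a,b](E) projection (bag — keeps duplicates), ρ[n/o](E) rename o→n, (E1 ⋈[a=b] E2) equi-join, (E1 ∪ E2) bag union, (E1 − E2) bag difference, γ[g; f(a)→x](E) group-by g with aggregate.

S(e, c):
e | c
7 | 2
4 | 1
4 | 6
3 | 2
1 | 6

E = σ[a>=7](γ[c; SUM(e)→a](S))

Row counts bottom-up:
  S → 5
  γ[c; SUM(e)→a](S) → 3
  σ[a>=7](γ[c; SUM(e)→a](S)) → 1

|E| = 1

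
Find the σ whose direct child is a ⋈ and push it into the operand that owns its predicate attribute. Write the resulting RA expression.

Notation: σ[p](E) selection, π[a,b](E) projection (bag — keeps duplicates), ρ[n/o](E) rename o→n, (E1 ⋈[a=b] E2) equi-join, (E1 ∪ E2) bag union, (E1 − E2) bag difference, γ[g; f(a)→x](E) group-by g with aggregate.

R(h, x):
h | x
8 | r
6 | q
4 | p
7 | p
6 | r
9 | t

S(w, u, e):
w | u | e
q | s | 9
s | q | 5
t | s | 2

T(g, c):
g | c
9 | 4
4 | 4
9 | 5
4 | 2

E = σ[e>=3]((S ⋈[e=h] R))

σ filters on e, owned by the left side.
E' = (σ[e>=3](S) ⋈[e=h] R)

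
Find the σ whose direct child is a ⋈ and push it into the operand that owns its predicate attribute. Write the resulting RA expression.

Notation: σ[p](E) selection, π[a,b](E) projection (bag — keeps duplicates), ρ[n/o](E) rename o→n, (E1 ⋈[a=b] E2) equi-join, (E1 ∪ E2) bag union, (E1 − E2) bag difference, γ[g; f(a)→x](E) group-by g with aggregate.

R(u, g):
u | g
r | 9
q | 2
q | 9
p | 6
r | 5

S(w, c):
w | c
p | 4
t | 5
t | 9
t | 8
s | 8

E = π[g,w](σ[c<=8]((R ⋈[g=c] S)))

σ filters on c, owned by the right side.
E' = π[g,w]((R ⋈[g=c] σ[c<=8](S)))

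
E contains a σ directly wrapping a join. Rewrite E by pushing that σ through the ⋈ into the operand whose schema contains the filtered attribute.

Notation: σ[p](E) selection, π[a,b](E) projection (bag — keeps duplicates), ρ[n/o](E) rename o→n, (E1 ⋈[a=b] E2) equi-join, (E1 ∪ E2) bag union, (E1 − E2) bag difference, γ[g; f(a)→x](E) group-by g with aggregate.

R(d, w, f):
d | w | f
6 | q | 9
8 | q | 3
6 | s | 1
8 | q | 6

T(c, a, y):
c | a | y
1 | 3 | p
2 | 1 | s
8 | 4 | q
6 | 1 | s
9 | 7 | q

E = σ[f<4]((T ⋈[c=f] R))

σ filters on f, owned by the right side.
E' = (T ⋈[c=f] σ[f<4](R))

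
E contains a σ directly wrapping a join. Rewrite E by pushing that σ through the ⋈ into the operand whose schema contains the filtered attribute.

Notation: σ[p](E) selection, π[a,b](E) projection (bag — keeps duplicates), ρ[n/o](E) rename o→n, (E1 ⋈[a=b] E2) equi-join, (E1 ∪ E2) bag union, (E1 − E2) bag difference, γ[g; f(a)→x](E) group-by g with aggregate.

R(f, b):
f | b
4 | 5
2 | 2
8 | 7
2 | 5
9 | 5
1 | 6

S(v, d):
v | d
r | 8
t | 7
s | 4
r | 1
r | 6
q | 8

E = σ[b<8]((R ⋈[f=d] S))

σ filters on b, owned by the left side.
E' = (σ[b<8](R) ⋈[f=d] S)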